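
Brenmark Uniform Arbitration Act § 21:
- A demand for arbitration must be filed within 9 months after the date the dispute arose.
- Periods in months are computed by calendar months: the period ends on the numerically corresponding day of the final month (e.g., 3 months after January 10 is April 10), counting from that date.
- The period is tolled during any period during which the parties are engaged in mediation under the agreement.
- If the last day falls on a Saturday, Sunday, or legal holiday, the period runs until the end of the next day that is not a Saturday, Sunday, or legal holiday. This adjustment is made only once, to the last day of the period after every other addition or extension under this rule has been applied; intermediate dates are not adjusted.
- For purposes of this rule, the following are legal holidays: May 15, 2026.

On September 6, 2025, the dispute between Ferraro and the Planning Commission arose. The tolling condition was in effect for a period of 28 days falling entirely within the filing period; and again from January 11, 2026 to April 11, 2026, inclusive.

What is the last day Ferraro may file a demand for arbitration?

October 5, 2026

9 months after September 6, 2025 is June 6, 2026.
Tolling adds 28 days: June 6, 2026 + 28 days = July 4, 2026.
From January 11, 2026 through April 11, 2026 inclusive is 91 days; tolling adds 91 days: July 4, 2026 + 91 days = October 3, 2026.
October 3, 2026 is Saturday; October 4, 2026 is Sunday. The next qualifying day is October 5, 2026.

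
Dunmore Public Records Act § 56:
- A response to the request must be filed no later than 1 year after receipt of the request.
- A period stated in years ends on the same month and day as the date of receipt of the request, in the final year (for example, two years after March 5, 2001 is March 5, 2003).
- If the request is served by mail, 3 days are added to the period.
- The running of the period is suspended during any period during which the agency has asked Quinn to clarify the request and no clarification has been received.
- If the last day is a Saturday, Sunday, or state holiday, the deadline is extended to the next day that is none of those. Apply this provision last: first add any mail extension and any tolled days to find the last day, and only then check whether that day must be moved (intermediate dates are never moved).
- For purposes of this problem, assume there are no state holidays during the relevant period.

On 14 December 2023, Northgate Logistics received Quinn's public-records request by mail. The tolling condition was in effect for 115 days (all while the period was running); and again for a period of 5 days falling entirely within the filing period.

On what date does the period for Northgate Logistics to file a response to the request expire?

1 year after 14 December 2023 is December 14, 2024.
Service was by mail, adding 3 days: December 14, 2024 + 3 days = December 17, 2024.
Tolling adds 115 days: December 17, 2024 + 115 days = April 11, 2025.
Tolling adds 5 days: April 11, 2025 + 5 days = April 16, 2025.
April 16, 2025 is a Wednesday and not a state holiday, so no extension applies.

April 16, 2025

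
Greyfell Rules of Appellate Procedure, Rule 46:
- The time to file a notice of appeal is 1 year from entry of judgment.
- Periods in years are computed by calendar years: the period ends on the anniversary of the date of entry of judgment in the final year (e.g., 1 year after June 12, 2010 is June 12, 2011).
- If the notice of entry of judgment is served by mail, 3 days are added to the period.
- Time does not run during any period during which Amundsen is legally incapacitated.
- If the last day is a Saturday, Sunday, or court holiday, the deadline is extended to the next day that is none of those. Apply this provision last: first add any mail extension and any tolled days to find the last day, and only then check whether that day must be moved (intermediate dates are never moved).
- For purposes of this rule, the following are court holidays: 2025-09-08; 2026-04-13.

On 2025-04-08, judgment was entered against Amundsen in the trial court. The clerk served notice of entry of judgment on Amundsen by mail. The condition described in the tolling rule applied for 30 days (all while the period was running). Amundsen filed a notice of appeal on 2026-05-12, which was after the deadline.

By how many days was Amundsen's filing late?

1 year after 2025-04-08 is April 8, 2026.
Service was by mail, adding 3 days: April 8, 2026 + 3 days = April 11, 2026.
Tolling adds 30 days: April 11, 2026 + 30 days = May 11, 2026.
May 11, 2026 is a Monday and not a court holiday, so no extension applies.
The deadline is May 11, 2026; from May 11, 2026 to May 12, 2026 is 1 days.

1 day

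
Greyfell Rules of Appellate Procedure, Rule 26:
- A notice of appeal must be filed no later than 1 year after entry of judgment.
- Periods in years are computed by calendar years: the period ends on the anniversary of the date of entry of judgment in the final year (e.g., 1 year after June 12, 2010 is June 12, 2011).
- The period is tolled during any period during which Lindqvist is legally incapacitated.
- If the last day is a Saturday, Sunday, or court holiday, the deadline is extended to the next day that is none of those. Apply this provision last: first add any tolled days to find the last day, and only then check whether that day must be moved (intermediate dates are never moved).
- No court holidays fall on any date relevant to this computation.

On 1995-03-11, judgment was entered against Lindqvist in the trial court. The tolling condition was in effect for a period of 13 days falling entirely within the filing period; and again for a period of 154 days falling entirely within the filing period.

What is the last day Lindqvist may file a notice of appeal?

1 year after 1995-03-11 is March 11, 1996.
Tolling adds 13 days: March 11, 1996 + 13 days = March 24, 1996.
Tolling adds 154 days: March 24, 1996 + 154 days = August 25, 1996.
August 25, 1996 is Sunday. The next qualifying day is August 26, 1996.

August 26, 1996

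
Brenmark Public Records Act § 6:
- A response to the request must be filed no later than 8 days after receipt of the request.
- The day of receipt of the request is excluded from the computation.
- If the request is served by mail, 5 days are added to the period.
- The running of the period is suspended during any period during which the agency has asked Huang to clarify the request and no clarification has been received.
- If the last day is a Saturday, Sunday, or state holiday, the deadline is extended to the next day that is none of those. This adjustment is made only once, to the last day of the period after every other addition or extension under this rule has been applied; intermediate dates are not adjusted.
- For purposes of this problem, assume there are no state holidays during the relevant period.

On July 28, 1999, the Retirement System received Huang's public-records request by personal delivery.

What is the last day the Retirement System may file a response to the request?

8 days after July 28, 1999 is August 5, 1999.
Service was not by mail, so no mail extension applies.
August 5, 1999 is a Thursday and not a state holiday, so no extension applies.

August 5, 1999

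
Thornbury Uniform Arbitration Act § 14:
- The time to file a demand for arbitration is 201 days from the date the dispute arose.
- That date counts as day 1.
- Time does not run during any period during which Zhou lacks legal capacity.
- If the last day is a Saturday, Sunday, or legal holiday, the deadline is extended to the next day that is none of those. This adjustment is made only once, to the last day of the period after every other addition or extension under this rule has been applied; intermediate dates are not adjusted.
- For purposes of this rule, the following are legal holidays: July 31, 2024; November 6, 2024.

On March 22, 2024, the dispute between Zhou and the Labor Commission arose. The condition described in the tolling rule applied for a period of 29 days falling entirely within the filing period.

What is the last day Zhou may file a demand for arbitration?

Counting March 22, 2024 as day 1, day 201 is October 8, 2024.
Tolling adds 29 days: October 8, 2024 + 29 days = November 6, 2024.
November 6, 2024 is a listed holiday. The next qualifying day is November 7, 2024.

November 7, 2024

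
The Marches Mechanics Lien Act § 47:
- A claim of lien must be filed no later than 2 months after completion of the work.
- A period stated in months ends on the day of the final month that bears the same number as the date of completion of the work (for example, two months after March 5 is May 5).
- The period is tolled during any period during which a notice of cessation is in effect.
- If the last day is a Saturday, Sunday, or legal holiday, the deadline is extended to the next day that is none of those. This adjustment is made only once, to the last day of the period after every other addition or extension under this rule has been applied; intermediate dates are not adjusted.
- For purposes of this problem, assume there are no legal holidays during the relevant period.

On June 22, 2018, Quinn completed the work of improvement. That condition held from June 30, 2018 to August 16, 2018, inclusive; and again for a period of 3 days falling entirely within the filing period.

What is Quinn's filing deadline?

October 12, 2018

2 months after June 22, 2018 is August 22, 2018.
From June 30, 2018 through August 16, 2018 inclusive is 48 days; tolling adds 48 days: August 22, 2018 + 48 days = October 9, 2018.
Tolling adds 3 days: October 9, 2018 + 3 days = October 12, 2018.
October 12, 2018 is a Friday and not a legal holiday, so no extension applies.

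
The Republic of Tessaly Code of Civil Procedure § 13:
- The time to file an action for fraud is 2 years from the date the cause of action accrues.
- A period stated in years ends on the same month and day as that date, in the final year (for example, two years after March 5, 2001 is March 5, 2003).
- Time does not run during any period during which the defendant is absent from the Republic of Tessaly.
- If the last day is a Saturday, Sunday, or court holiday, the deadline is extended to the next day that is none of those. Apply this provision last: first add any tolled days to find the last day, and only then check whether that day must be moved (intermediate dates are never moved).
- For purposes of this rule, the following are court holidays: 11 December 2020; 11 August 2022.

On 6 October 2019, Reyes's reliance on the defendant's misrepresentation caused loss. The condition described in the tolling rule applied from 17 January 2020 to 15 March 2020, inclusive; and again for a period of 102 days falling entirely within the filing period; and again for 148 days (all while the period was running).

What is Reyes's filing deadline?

August 12, 2022

2 years after 6 October 2019 is October 6, 2021.
From January 17, 2020 through March 15, 2020 inclusive is 59 days; tolling adds 59 days: October 6, 2021 + 59 days = December 4, 2021.
Tolling adds 102 days: December 4, 2021 + 102 days = March 16, 2022.
Tolling adds 148 days: March 16, 2022 + 148 days = August 11, 2022.
August 11, 2022 is a listed holiday. The next qualifying day is August 12, 2022.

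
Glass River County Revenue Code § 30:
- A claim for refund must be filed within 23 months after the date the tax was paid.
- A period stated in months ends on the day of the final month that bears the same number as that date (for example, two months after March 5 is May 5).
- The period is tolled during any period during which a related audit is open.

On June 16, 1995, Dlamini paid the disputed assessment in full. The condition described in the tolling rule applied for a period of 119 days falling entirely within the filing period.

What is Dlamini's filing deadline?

23 months after June 16, 1995 is May 16, 1997.
Tolling adds 119 days: May 16, 1997 + 119 days = September 12, 1997.

September 12, 1997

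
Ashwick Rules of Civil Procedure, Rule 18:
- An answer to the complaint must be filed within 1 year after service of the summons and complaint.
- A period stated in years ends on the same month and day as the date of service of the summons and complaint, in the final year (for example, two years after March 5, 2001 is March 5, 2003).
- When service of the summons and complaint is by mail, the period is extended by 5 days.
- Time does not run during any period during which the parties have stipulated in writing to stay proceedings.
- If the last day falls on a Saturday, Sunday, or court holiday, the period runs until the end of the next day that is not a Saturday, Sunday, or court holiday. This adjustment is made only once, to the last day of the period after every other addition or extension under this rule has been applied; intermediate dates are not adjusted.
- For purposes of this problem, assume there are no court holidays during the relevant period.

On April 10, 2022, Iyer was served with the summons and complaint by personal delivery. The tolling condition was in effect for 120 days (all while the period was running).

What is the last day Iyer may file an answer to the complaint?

August 8, 2023

1 year after April 10, 2022 is April 10, 2023.
Service was not by mail, so no mail extension applies.
Tolling adds 120 days: April 10, 2023 + 120 days = August 8, 2023.
August 8, 2023 is a Tuesday and not a court holiday, so no extension applies.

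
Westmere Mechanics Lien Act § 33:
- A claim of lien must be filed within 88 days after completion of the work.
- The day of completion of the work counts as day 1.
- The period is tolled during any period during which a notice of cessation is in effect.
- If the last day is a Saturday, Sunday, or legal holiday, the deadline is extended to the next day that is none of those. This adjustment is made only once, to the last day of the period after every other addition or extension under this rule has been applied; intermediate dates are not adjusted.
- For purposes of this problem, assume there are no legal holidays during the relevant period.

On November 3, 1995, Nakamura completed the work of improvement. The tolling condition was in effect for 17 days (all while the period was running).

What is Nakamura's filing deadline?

February 15, 1996

Counting November 3, 1995 as day 1, day 88 is January 29, 1996.
Tolling adds 17 days: January 29, 1996 + 17 days = February 15, 1996.
February 15, 1996 is a Thursday and not a legal holiday, so no extension applies.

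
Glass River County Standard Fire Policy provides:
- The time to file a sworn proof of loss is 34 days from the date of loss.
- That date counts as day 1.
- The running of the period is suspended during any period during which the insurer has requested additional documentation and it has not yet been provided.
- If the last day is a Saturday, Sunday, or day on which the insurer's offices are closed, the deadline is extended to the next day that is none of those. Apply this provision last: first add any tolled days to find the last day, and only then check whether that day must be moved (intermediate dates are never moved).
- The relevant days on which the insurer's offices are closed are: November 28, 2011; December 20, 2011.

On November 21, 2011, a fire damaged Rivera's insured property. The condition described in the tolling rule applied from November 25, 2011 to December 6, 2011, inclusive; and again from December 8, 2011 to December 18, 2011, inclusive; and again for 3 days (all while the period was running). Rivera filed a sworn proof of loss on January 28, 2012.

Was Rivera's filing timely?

Counting November 21, 2011 as day 1, day 34 is December 24, 2011.
From November 25, 2011 through December 6, 2011 inclusive is 12 days; tolling adds 12 days: December 24, 2011 + 12 days = January 5, 2012.
From December 8, 2011 through December 18, 2011 inclusive is 11 days; tolling adds 11 days: January 5, 2012 + 11 days = January 16, 2012.
Tolling adds 3 days: January 16, 2012 + 3 days = January 19, 2012.
January 19, 2012 is a Thursday and not a day on which the insurer's offices are closed, so no extension applies.
The deadline is January 19, 2012; the filing on January 28, 2012 is after that date.

No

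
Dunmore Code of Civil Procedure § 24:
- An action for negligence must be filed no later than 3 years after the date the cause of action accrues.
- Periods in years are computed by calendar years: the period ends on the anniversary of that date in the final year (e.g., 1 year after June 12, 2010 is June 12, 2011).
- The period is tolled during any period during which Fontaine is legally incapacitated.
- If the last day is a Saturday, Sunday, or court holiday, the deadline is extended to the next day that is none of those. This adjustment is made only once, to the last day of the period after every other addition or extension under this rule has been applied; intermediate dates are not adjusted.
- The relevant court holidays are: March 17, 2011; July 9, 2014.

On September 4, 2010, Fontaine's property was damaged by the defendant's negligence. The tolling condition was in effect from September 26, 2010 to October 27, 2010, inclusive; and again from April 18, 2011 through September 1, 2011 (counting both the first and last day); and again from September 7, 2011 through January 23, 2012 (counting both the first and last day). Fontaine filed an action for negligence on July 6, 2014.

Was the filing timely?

3 years after September 4, 2010 is September 4, 2013.
From September 26, 2010 through October 27, 2010 inclusive is 32 days; tolling adds 32 days: September 4, 2013 + 32 days = October 6, 2013.
From April 18, 2011 through September 1, 2011 inclusive is 137 days; tolling adds 137 days: October 6, 2013 + 137 days = February 20, 2014.
From September 7, 2011 through January 23, 2012 inclusive is 139 days; tolling adds 139 days: February 20, 2014 + 139 days = July 9, 2014.
July 9, 2014 is a listed holiday. The next qualifying day is July 10, 2014.
The deadline is July 10, 2014; the filing on July 6, 2014 is on or before that date.

Yes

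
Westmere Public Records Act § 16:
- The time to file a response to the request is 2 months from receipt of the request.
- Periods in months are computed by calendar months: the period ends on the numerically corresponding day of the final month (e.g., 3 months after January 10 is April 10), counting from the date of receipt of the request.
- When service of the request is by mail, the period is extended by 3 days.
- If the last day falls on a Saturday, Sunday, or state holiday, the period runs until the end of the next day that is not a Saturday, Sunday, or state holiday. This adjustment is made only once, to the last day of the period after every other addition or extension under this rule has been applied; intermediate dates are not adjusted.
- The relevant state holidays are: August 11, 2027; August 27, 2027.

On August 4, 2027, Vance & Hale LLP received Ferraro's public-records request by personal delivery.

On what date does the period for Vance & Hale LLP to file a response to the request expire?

October 4, 2027

2 months after August 4, 2027 is October 4, 2027.
Service was not by mail, so no mail extension applies.
October 4, 2027 is a Monday and not a state holiday, so no extension applies.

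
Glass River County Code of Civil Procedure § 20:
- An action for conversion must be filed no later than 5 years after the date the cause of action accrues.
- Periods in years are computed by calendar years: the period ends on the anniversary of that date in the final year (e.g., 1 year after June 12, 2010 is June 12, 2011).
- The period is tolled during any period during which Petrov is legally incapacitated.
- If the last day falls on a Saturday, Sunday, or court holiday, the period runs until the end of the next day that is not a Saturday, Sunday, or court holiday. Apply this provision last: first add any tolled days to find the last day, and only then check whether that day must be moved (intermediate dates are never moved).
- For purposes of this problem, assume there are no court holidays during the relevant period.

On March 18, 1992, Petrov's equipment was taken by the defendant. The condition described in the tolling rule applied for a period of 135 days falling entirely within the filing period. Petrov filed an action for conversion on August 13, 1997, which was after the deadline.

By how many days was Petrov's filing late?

5 years after March 18, 1992 is March 18, 1997.
Tolling adds 135 days: March 18, 1997 + 135 days = July 31, 1997.
July 31, 1997 is a Thursday and not a court holiday, so no extension applies.
The deadline is July 31, 1997; from July 31, 1997 to August 13, 1997 is 13 days.

13 days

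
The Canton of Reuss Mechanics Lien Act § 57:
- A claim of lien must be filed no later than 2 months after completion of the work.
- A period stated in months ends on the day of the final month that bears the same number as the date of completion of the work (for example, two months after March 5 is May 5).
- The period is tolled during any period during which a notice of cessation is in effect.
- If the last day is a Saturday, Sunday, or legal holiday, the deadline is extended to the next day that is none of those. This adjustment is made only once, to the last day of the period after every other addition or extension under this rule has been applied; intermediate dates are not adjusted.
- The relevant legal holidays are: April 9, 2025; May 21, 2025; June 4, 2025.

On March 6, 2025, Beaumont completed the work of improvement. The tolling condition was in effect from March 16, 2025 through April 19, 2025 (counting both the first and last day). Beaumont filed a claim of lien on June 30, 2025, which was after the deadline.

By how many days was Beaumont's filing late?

2 months after March 6, 2025 is May 6, 2025.
From March 16, 2025 through April 19, 2025 inclusive is 35 days; tolling adds 35 days: May 6, 2025 + 35 days = June 10, 2025.
June 10, 2025 is a Tuesday and not a legal holiday, so no extension applies.
The deadline is June 10, 2025; from June 10, 2025 to June 30, 2025 is 20 days.

20 days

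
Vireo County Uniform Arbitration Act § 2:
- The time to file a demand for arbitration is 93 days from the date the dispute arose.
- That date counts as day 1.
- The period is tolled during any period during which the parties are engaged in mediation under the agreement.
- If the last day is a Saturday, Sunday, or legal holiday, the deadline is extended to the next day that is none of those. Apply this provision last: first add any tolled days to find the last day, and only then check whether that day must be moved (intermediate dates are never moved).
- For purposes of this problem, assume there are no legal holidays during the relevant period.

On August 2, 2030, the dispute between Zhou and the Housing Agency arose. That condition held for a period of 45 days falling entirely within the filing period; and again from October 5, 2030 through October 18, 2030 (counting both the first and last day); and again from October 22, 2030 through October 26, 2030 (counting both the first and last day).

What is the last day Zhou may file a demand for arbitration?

Counting August 2, 2030 as day 1, day 93 is November 2, 2030.
Tolling adds 45 days: November 2, 2030 + 45 days = December 17, 2030.
From October 5, 2030 through October 18, 2030 inclusive is 14 days; tolling adds 14 days: December 17, 2030 + 14 days = December 31, 2030.
From October 22, 2030 through October 26, 2030 inclusive is 5 days; tolling adds 5 days: December 31, 2030 + 5 days = January 5, 2031.
January 5, 2031 is Sunday. The next qualifying day is January 6, 2031.

January 6, 2031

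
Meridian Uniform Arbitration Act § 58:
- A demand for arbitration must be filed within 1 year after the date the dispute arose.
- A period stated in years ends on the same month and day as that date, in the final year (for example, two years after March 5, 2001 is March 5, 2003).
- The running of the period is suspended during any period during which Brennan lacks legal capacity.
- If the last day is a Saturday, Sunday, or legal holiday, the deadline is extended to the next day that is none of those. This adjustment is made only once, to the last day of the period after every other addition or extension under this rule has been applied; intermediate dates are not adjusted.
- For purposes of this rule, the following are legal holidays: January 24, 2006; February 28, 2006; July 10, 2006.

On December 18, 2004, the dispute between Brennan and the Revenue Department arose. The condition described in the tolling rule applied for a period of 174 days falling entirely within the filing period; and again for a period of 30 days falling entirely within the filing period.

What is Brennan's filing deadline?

1 year after December 18, 2004 is December 18, 2005.
Tolling adds 174 days: December 18, 2005 + 174 days = June 10, 2006.
Tolling adds 30 days: June 10, 2006 + 30 days = July 10, 2006.
July 10, 2006 is a listed holiday. The next qualifying day is July 11, 2006.

July 11, 2006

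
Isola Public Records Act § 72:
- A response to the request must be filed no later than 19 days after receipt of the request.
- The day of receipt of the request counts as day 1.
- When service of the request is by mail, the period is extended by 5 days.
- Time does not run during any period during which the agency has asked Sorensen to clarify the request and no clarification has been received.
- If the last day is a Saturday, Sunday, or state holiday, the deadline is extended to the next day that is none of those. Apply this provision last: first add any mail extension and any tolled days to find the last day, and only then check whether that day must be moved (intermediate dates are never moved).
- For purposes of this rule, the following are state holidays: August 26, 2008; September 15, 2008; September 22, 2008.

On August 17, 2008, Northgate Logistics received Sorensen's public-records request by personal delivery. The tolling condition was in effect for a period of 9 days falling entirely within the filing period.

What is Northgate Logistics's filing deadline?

Counting August 17, 2008 as day 1, day 19 is September 4, 2008.
Service was not by mail, so no mail extension applies.
Tolling adds 9 days: September 4, 2008 + 9 days = September 13, 2008.
September 13, 2008 is Saturday; September 14, 2008 is Sunday; September 15, 2008 is a listed holiday. The next qualifying day is September 16, 2008.

September 16, 2008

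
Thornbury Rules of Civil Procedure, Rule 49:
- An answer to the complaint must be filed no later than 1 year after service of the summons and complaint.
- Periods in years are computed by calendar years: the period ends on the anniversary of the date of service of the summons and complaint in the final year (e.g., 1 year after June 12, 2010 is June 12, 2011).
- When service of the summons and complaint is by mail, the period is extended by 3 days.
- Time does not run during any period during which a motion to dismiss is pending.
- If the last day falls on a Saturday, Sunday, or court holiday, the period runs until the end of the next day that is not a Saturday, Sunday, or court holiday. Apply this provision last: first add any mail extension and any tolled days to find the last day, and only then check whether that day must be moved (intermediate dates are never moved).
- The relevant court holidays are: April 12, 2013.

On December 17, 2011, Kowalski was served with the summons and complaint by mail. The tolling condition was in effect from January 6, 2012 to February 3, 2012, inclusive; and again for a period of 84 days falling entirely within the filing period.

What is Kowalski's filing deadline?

April 15, 2013

1 year after December 17, 2011 is December 17, 2012.
Service was by mail, adding 3 days: December 17, 2012 + 3 days = December 20, 2012.
From January 6, 2012 through February 3, 2012 inclusive is 29 days; tolling adds 29 days: December 20, 2012 + 29 days = January 18, 2013.
Tolling adds 84 days: January 18, 2013 + 84 days = April 12, 2013.
April 12, 2013 is a listed holiday; April 13, 2013 is Saturday; April 14, 2013 is Sunday. The next qualifying day is April 15, 2013.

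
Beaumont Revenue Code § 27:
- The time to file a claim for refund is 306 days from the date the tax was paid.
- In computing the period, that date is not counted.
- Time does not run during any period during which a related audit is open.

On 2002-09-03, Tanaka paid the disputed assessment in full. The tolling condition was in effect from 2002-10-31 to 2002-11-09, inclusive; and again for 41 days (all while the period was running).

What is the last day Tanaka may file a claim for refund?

August 26, 2003

306 days after 2002-09-03 is July 6, 2003.
From October 31, 2002 through November 9, 2002 inclusive is 10 days; tolling adds 10 days: July 6, 2003 + 10 days = July 16, 2003.
Tolling adds 41 days: July 16, 2003 + 41 days = August 26, 2003.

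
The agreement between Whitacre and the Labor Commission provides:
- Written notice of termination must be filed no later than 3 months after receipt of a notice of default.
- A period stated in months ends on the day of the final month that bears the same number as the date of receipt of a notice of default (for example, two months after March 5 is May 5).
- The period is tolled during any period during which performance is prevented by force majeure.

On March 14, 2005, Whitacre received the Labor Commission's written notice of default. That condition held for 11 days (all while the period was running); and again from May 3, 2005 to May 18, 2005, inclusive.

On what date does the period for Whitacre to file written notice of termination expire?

3 months after March 14, 2005 is June 14, 2005.
Tolling adds 11 days: June 14, 2005 + 11 days = June 25, 2005.
From May 3, 2005 through May 18, 2005 inclusive is 16 days; tolling adds 16 days: June 25, 2005 + 16 days = July 11, 2005.

July 11, 2005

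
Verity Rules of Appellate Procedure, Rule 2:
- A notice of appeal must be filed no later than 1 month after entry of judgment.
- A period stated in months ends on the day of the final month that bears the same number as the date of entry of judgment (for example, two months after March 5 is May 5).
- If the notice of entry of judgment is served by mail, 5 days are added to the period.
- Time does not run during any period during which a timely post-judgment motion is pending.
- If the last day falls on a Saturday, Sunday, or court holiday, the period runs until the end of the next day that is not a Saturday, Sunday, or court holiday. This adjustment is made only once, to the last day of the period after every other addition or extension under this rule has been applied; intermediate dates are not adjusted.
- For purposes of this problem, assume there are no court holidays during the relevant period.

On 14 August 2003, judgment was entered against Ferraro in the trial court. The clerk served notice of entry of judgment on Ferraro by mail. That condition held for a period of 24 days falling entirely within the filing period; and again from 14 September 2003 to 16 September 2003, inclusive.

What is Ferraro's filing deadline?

1 month after 14 August 2003 is September 14, 2003.
Service was by mail, adding 5 days: September 14, 2003 + 5 days = September 19, 2003.
Tolling adds 24 days: September 19, 2003 + 24 days = October 13, 2003.
From September 14, 2003 through September 16, 2003 inclusive is 3 days; tolling adds 3 days: October 13, 2003 + 3 days = October 16, 2003.
October 16, 2003 is a Thursday and not a court holiday, so no extension applies.

October 16, 2003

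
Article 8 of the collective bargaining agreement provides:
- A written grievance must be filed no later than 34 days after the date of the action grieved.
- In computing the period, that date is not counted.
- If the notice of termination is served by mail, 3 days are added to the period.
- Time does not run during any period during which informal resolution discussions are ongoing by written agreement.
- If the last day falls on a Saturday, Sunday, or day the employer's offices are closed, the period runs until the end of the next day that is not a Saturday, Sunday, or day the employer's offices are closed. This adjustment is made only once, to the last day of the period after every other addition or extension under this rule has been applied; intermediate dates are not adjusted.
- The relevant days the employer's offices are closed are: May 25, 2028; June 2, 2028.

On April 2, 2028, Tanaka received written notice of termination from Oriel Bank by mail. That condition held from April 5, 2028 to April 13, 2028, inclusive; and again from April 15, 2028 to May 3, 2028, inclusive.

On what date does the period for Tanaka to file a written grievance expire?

June 6, 2028

34 days after April 2, 2028 is May 6, 2028.
Service was by mail, adding 3 days: May 6, 2028 + 3 days = May 9, 2028.
From April 5, 2028 through April 13, 2028 inclusive is 9 days; tolling adds 9 days: May 9, 2028 + 9 days = May 18, 2028.
From April 15, 2028 through May 3, 2028 inclusive is 19 days; tolling adds 19 days: May 18, 2028 + 19 days = June 6, 2028.
June 6, 2028 is a Tuesday and not a day the employer's offices are closed, so no extension applies.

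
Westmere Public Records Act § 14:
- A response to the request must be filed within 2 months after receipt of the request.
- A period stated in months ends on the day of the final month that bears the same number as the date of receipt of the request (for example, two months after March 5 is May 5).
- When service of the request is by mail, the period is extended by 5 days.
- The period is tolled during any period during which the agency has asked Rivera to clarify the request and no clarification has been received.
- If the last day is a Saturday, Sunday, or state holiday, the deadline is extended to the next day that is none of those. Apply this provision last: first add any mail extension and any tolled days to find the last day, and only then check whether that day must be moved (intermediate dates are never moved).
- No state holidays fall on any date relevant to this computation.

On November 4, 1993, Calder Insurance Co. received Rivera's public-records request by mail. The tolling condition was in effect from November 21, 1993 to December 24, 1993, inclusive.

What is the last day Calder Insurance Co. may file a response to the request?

February 14, 1994

2 months after November 4, 1993 is January 4, 1994.
Service was by mail, adding 5 days: January 4, 1994 + 5 days = January 9, 1994.
From November 21, 1993 through December 24, 1993 inclusive is 34 days; tolling adds 34 days: January 9, 1994 + 34 days = February 12, 1994.
February 12, 1994 is Saturday; February 13, 1994 is Sunday. The next qualifying day is February 14, 1994.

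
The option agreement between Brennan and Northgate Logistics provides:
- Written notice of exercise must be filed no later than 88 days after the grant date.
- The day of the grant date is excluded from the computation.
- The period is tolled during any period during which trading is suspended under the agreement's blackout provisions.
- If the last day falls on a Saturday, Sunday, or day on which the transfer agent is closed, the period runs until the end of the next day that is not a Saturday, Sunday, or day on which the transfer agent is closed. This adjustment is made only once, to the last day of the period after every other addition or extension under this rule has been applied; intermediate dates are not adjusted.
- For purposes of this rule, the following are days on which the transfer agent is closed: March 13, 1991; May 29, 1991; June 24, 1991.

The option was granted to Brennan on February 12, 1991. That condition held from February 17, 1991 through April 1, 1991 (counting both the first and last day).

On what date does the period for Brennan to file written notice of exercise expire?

June 25, 1991

88 days after February 12, 1991 is May 11, 1991.
From February 17, 1991 through April 1, 1991 inclusive is 44 days; tolling adds 44 days: May 11, 1991 + 44 days = June 24, 1991.
June 24, 1991 is a listed holiday. The next qualifying day is June 25, 1991.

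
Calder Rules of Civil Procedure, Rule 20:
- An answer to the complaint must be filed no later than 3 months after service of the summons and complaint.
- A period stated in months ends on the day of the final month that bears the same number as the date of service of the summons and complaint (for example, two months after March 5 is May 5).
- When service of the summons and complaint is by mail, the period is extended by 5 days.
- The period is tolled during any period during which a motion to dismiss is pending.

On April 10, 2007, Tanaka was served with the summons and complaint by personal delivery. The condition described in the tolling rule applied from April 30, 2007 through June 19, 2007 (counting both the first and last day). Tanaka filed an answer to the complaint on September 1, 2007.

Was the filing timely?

No

3 months after April 10, 2007 is July 10, 2007.
Service was not by mail, so no mail extension applies.
From April 30, 2007 through June 19, 2007 inclusive is 51 days; tolling adds 51 days: July 10, 2007 + 51 days = August 30, 2007.
The deadline is August 30, 2007; the filing on September 1, 2007 is after that date.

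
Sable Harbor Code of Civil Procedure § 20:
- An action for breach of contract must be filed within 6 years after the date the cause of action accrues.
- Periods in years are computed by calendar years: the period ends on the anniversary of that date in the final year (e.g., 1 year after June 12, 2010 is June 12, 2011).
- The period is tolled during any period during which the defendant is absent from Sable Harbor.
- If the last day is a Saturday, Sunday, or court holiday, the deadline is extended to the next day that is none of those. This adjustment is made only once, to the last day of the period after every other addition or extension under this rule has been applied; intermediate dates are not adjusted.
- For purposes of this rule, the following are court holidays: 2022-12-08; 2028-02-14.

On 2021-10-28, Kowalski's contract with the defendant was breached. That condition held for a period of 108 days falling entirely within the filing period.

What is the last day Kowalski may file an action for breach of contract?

February 15, 2028

6 years after 2021-10-28 is October 28, 2027.
Tolling adds 108 days: October 28, 2027 + 108 days = February 13, 2028.
February 13, 2028 is Sunday; February 14, 2028 is a listed holiday. The next qualifying day is February 15, 2028.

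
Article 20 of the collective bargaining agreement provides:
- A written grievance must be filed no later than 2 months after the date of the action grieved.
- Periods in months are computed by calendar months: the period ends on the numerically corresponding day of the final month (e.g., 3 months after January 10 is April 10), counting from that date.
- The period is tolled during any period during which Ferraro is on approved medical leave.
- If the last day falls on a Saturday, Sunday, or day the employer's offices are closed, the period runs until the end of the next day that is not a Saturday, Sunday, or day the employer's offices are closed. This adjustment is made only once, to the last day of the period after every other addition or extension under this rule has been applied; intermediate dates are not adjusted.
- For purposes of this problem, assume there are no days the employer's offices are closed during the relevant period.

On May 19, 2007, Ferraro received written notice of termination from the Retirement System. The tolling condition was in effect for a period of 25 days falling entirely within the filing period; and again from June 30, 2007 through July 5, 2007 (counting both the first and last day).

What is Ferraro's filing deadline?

August 20, 2007

2 months after May 19, 2007 is July 19, 2007.
Tolling adds 25 days: July 19, 2007 + 25 days = August 13, 2007.
From June 30, 2007 through July 5, 2007 inclusive is 6 days; tolling adds 6 days: August 13, 2007 + 6 days = August 19, 2007.
August 19, 2007 is Sunday. The next qualifying day is August 20, 2007.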